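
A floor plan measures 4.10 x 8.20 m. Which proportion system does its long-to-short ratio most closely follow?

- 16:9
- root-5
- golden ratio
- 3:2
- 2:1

Ratio = 8.20 / 4.10 ≈ 2.000.
Distances: 16:9 1.778 (Δ 0.222); root-5 2.236 (Δ 0.236); golden ratio 1.618 (Δ 0.382); 3:2 1.500 (Δ 0.500); 2:1 2.000 (Δ 0.000).

2:1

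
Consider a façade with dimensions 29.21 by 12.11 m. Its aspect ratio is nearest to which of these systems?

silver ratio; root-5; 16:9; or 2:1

silver ratio

Ratio = 29.21 / 12.11 ≈ 2.412.
Distances: silver ratio 2.414 (Δ 0.002); root-5 2.236 (Δ 0.176); 16:9 1.778 (Δ 0.634); 2:1 2.000 (Δ 0.412).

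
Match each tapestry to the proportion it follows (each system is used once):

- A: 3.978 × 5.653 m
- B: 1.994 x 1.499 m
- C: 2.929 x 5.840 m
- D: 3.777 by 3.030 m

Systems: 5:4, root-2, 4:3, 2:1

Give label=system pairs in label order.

A=root-2, B=4:3, C=2:1, D=5:4

A = 5.653/3.978 ≈ 1.421 → root-2 (1.414)
B = 1.994/1.499 ≈ 1.330 → 4:3 (1.333)
C = 5.840/2.929 ≈ 1.994 → 2:1 (2.000)
D = 3.777/3.030 ≈ 1.247 → 5:4 (1.250)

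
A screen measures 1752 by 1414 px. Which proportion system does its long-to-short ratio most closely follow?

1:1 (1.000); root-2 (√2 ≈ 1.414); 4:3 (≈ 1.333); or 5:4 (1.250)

5:4

Ratio = 1752 / 1414 ≈ 1.239.
Distances: 1:1 1.000 (Δ 0.239); root-2 1.414 (Δ 0.175); 4:3 1.333 (Δ 0.094); 5:4 1.250 (Δ 0.011).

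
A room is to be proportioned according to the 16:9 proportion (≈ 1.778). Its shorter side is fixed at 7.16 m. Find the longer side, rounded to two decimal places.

12.73 m

16:9 ≈ 1.77778.
Longer side = 7.16 × 1.77778 ≈ 12.7289 → 12.73 m.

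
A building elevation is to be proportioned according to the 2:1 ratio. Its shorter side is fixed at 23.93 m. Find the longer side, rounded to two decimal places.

2:1 = 2.00000.
Longer side = 23.93 × 2.00000 ≈ 47.8600 → 47.86 m.

47.86 m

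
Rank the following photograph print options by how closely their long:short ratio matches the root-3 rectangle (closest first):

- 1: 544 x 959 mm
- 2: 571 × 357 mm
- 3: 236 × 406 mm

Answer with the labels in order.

1: 959/544 ≈ 1.763 → |1.763 − 1.732| = 0.031
2: 571/357 ≈ 1.599 → |1.599 − 1.732| = 0.133
3: 406/236 ≈ 1.720 → |1.720 − 1.732| = 0.012

3, 1, 2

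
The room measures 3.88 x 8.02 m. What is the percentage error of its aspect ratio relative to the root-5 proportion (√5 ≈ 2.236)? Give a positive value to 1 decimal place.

7.6%

Ratio = 8.02 / 3.88 ≈ 2.0670.
Ideal root-5 ≈ 2.2361. |2.0670 − 2.2361| / 2.2361 ≈ 7.56% → 7.6%.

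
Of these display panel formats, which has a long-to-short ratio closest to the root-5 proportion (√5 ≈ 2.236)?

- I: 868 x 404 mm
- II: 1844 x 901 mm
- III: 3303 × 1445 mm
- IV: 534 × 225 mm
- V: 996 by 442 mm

Target root-5 ≈ 2.236.
I: 2.149 (Δ0.087)  II: 2.047 (Δ0.189)  III: 2.286 (Δ0.050)  IV: 2.373 (Δ0.137)  V: 2.253 (Δ0.017)

V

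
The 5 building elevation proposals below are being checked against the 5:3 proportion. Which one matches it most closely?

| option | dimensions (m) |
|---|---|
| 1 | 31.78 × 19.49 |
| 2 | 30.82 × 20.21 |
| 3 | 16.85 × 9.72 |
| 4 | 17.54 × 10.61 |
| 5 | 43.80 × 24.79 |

4

Target 5:3 ≈ 1.667.
1: 1.631 (Δ0.036)  2: 1.525 (Δ0.142)  3: 1.734 (Δ0.067)  4: 1.653 (Δ0.014)  5: 1.767 (Δ0.100)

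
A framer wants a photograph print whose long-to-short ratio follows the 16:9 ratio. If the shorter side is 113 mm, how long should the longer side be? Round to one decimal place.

16:9 ≈ 1.77778.
Longer side = 113 × 1.77778 ≈ 200.889 → 200.9 mm.

200.9 mm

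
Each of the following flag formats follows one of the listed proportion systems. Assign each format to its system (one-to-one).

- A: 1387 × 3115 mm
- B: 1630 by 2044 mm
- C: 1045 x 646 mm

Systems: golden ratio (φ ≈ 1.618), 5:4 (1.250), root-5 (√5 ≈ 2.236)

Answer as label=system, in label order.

A=root-5, B=5:4, C=golden ratio

Ratios: A ≈ 2.246; B ≈ 1.254; C ≈ 1.618.
Targets: golden ratio ≈ 1.618; 5:4 ≈ 1.250; root-5 ≈ 2.236.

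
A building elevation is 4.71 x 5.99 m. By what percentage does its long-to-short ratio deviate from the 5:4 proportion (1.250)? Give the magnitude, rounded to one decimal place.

Ratio = 5.99 / 4.71 ≈ 1.2718.
Ideal 5:4 = 1.2500. |1.2718 − 1.2500| / 1.2500 ≈ 1.74% → 1.7%.

1.7%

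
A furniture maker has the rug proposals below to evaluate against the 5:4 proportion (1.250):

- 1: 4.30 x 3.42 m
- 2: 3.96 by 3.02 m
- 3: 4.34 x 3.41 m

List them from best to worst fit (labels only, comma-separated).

1: 4.30/3.42 ≈ 1.257 → |1.257 − 1.250| = 0.007
2: 3.96/3.02 ≈ 1.311 → |1.311 − 1.250| = 0.061
3: 4.34/3.41 ≈ 1.273 → |1.273 − 1.250| = 0.023

1, 3, 2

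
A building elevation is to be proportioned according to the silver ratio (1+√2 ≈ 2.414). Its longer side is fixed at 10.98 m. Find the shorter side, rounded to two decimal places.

silver ratio ≈ 2.41421.
Shorter side = 10.98 ÷ 2.41421 ≈ 4.5481 → 4.55 m.

4.55 m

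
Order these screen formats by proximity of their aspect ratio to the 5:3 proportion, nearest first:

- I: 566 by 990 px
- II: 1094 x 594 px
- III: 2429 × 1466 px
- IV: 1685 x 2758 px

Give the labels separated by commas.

III, IV, I, II

Ratios: I = 990 / 566 ≈ 1.749; II = 1094 / 594 ≈ 1.842; III = 2429 / 1466 ≈ 1.657; IV = 2758 / 1685 ≈ 1.637.
|Δ from 1.667|: I 0.082; II 0.175; III 0.010; IV 0.030.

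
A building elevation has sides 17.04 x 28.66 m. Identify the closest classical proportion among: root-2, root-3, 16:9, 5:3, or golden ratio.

28.66/17.04 ≈ 1.682. Nearest candidates are 5:3 (1.667, off by 0.015) and root-3 (1.732, off by 0.050).

5:3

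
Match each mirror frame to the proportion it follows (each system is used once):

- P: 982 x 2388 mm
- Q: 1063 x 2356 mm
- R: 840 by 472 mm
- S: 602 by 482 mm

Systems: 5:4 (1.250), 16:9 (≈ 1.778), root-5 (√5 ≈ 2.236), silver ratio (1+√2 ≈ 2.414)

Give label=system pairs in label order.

Ratios: P ≈ 2.432; Q ≈ 2.216; R ≈ 1.780; S ≈ 1.249.
Targets: 5:4 ≈ 1.250; 16:9 ≈ 1.778; root-5 ≈ 2.236; silver ratio ≈ 2.414.

P=silver ratio, Q=root-5, R=16:9, S=5:4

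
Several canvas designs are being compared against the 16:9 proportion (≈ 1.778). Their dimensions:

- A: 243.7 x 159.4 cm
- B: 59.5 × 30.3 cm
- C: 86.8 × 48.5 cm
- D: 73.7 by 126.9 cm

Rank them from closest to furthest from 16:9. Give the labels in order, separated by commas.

Ratios: A = 243.7 / 159.4 ≈ 1.529; B = 59.5 / 30.3 ≈ 1.964; C = 86.8 / 48.5 ≈ 1.790; D = 126.9 / 73.7 ≈ 1.722.
|Δ from 1.778|: A 0.249; B 0.186; C 0.012; D 0.056.

C, D, B, A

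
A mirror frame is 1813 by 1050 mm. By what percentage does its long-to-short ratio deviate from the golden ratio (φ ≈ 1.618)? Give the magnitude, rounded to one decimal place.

6.7%

Ratio = 1813 / 1050 ≈ 1.7267.
Ideal golden ratio ≈ 1.6180. |1.7267 − 1.6180| / 1.6180 ≈ 6.72% → 6.7%.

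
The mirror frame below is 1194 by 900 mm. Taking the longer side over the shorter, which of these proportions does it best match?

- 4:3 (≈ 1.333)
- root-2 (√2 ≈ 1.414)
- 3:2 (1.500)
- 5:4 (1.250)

Ratio = 1194 / 900 ≈ 1.327.
Distances: 4:3 1.333 (Δ 0.006); root-2 1.414 (Δ 0.087); 3:2 1.500 (Δ 0.173); 5:4 1.250 (Δ 0.077).

4:3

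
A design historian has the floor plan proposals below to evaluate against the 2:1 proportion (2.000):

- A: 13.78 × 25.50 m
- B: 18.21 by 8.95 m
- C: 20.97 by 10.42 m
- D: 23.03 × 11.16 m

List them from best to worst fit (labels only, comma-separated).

C, B, D, A

A: 25.50/13.78 ≈ 1.851 → |1.851 − 2.000| = 0.149
B: 18.21/8.95 ≈ 2.035 → |2.035 − 2.000| = 0.035
C: 20.97/10.42 ≈ 2.012 → |2.012 − 2.000| = 0.012
D: 23.03/11.16 ≈ 2.064 → |2.064 − 2.000| = 0.064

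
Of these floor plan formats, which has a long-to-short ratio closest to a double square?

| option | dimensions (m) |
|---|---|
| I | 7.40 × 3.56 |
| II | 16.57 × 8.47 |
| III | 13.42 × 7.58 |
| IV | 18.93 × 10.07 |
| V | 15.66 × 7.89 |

V

Ratios (long/short): I ≈ 2.079; II ≈ 1.956; III ≈ 1.770; IV ≈ 1.880; V ≈ 1.985.
2:1 ≈ 2.000; option V is nearest (Δ 0.015).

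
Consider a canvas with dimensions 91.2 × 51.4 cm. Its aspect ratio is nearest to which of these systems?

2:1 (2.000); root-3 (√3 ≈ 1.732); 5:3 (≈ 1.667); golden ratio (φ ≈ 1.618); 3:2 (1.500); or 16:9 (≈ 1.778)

16:9

91.2/51.4 ≈ 1.774. Nearest candidates are 16:9 (1.778, off by 0.004) and root-3 (1.732, off by 0.042).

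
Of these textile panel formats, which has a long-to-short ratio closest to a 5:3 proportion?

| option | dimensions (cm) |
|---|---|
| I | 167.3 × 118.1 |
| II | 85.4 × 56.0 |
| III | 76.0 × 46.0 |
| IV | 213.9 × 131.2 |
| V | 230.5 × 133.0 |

Ratios (long/short): I ≈ 1.417; II ≈ 1.525; III ≈ 1.652; IV ≈ 1.630; V ≈ 1.733.
5:3 ≈ 1.667; option III is nearest (Δ 0.015).

III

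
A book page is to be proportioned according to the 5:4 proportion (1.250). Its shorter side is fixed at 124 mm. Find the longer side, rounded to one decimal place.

5:4 = 1.25000.
Longer side = 124 × 1.25000 ≈ 155.000 → 155.0 mm.

155.0 mm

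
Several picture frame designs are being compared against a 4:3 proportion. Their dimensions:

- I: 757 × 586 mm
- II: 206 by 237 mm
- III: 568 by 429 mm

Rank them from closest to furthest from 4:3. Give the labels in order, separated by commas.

III, I, II

I: 757/586 ≈ 1.292 → |1.292 − 1.333| = 0.041
II: 237/206 ≈ 1.150 → |1.150 − 1.333| = 0.183
III: 568/429 ≈ 1.324 → |1.324 − 1.333| = 0.009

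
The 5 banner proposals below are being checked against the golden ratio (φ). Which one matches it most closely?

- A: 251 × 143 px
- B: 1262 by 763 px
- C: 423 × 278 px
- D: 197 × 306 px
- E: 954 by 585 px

Ratios (long/short): A ≈ 1.755; B ≈ 1.654; C ≈ 1.522; D ≈ 1.553; E ≈ 1.631.
golden ratio ≈ 1.618; option E is nearest (Δ 0.013).

E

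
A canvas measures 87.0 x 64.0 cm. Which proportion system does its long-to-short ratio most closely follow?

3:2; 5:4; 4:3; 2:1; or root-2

4:3

87.0/64.0 ≈ 1.359. Nearest candidates are 4:3 (1.333, off by 0.026) and root-2 (1.414, off by 0.055).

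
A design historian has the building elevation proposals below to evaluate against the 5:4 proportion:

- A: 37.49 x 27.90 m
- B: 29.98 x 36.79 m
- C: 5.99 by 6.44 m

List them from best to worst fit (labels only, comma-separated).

B, A, C

A: 37.49/27.90 ≈ 1.344 → |1.344 − 1.250| = 0.094
B: 36.79/29.98 ≈ 1.227 → |1.227 − 1.250| = 0.023
C: 6.44/5.99 ≈ 1.075 → |1.075 − 1.250| = 0.175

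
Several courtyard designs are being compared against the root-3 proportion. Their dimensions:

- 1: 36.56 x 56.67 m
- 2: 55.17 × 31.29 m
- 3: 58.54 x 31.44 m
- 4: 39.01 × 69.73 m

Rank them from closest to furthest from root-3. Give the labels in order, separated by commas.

Ratios: 1 = 56.67 / 36.56 ≈ 1.550; 2 = 55.17 / 31.29 ≈ 1.763; 3 = 58.54 / 31.44 ≈ 1.862; 4 = 69.73 / 39.01 ≈ 1.787.
|Δ from 1.732|: 1 0.182; 2 0.031; 3 0.130; 4 0.055.

2, 4, 3, 1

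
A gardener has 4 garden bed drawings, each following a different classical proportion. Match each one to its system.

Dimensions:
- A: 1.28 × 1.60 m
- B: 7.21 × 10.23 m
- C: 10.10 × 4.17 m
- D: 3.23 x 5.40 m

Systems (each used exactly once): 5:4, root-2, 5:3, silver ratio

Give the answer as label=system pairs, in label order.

A=5:4, B=root-2, C=silver ratio, D=5:3

Ratios: A ≈ 1.250; B ≈ 1.419; C ≈ 2.422; D ≈ 1.672.
Targets: 5:4 ≈ 1.250; root-2 ≈ 1.414; 5:3 ≈ 1.667; silver ratio ≈ 2.414.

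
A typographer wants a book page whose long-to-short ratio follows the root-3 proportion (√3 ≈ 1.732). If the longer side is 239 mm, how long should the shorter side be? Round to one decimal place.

root-3 ≈ 1.73205.
Shorter side = 239 ÷ 1.73205 ≈ 137.987 → 138.0 mm.

138.0 mm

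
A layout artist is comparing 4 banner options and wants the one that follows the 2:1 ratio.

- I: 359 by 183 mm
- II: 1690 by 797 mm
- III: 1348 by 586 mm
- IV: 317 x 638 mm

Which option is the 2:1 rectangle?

Ratios (long/short): I ≈ 1.962; II ≈ 2.120; III ≈ 2.300; IV ≈ 2.013.
2:1 ≈ 2.000; option IV is nearest (Δ 0.013).

IV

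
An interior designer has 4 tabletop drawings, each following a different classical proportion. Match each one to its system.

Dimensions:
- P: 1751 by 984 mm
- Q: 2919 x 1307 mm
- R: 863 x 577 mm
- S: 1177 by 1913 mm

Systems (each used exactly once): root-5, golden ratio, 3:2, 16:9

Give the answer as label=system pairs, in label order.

Ratios: P ≈ 1.779; Q ≈ 2.233; R ≈ 1.496; S ≈ 1.625.
Targets: root-5 ≈ 2.236; golden ratio ≈ 1.618; 3:2 ≈ 1.500; 16:9 ≈ 1.778.

P=16:9, Q=root-5, R=3:2, S=golden ratio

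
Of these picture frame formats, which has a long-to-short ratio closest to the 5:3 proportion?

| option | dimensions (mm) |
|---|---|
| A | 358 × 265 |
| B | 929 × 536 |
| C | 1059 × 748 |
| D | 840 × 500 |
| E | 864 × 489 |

Target 5:3 ≈ 1.667.
A: 1.351 (Δ0.316)  B: 1.733 (Δ0.066)  C: 1.416 (Δ0.251)  D: 1.680 (Δ0.013)  E: 1.767 (Δ0.100)

D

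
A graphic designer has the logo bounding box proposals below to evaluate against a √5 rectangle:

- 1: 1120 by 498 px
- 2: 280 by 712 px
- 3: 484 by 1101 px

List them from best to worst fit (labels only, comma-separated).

Ratios: 1 = 1120 / 498 ≈ 2.249; 2 = 712 / 280 ≈ 2.543; 3 = 1101 / 484 ≈ 2.275.
|Δ from 2.236|: 1 0.013; 2 0.307; 3 0.039.

1, 3, 2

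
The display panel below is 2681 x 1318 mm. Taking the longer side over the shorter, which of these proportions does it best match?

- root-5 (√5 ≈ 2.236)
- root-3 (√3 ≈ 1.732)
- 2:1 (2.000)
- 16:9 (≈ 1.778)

2:1

Ratio = 2681 / 1318 ≈ 2.034.
Distances: root-5 2.236 (Δ 0.202); root-3 1.732 (Δ 0.302); 2:1 2.000 (Δ 0.034); 16:9 1.778 (Δ 0.256).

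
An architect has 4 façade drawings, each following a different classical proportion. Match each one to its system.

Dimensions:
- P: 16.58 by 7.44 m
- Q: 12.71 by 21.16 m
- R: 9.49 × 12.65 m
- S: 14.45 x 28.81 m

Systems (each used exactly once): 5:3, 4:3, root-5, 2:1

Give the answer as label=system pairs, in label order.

Ratios: P ≈ 2.228; Q ≈ 1.665; R ≈ 1.333; S ≈ 1.994.
Targets: 5:3 ≈ 1.667; 4:3 ≈ 1.333; root-5 ≈ 2.236; 2:1 ≈ 2.000.

P=root-5, Q=5:3, R=4:3, S=2:1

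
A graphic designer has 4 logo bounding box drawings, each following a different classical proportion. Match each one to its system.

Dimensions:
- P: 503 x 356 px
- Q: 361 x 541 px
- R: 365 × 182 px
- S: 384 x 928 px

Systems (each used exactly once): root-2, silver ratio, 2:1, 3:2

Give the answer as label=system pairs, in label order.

P=root-2, Q=3:2, R=2:1, S=silver ratio

P = 503/356 ≈ 1.413 → root-2 (1.414)
Q = 541/361 ≈ 1.499 → 3:2 (1.500)
R = 365/182 ≈ 2.005 → 2:1 (2.000)
S = 928/384 ≈ 2.417 → silver ratio (2.414)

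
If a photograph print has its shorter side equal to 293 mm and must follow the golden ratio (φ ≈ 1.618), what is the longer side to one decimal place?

474.1 mm

golden ratio ≈ 1.61803.
Longer side = 293 × 1.61803 ≈ 474.083 → 474.1 mm.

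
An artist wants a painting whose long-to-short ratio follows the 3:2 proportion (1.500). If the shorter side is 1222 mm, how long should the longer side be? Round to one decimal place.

3:2 = 1.50000.
Longer side = 1222 × 1.50000 ≈ 1833.000 → 1833.0 mm.

1833.0 mm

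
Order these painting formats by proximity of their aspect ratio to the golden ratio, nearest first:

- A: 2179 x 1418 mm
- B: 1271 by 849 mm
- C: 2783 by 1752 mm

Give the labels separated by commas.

Ratios: A = 2179 / 1418 ≈ 1.537; B = 1271 / 849 ≈ 1.497; C = 2783 / 1752 ≈ 1.588.
|Δ from 1.618|: A 0.081; B 0.121; C 0.030.

C, A, B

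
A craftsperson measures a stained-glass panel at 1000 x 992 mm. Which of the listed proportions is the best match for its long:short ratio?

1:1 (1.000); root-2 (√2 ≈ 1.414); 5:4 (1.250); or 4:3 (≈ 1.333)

1000/992 ≈ 1.008. Nearest candidates are 1:1 (1.000, off by 0.008) and 5:4 (1.250, off by 0.242).

1:1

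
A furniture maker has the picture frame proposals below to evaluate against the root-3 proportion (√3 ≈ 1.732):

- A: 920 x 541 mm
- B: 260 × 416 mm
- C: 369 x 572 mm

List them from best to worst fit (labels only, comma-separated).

A, B, C

A: 920/541 ≈ 1.701 → |1.701 − 1.732| = 0.031
B: 416/260 ≈ 1.600 → |1.600 − 1.732| = 0.132
C: 572/369 ≈ 1.550 → |1.550 − 1.732| = 0.182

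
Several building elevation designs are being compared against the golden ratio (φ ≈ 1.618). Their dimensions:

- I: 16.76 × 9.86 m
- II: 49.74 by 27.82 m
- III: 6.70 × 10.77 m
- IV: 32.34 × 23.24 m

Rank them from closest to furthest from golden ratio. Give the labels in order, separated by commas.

Ratios: I = 16.76 / 9.86 ≈ 1.700; II = 49.74 / 27.82 ≈ 1.788; III = 10.77 / 6.70 ≈ 1.607; IV = 32.34 / 23.24 ≈ 1.392.
|Δ from 1.618|: I 0.082; II 0.170; III 0.011; IV 0.226.

III, I, II, IV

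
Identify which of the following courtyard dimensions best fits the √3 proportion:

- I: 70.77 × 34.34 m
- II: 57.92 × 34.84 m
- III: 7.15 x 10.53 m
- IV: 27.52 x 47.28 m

IV

Ratios (long/short): I ≈ 2.061; II ≈ 1.662; III ≈ 1.473; IV ≈ 1.718.
root-3 ≈ 1.732; option IV is nearest (Δ 0.014).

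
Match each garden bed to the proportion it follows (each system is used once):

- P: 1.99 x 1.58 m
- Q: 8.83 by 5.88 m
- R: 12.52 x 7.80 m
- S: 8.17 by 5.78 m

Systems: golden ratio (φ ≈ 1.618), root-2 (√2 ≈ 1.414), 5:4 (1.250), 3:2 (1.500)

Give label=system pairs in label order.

P=5:4, Q=3:2, R=golden ratio, S=root-2

P = 1.99/1.58 ≈ 1.259 → 5:4 (1.250)
Q = 8.83/5.88 ≈ 1.502 → 3:2 (1.500)
R = 12.52/7.80 ≈ 1.605 → golden ratio (1.618)
S = 8.17/5.78 ≈ 1.413 → root-2 (1.414)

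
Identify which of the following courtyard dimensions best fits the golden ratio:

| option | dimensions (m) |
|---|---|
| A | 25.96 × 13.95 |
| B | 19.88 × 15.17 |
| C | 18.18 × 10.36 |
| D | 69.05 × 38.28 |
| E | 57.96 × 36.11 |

Ratios (long/short): A ≈ 1.861; B ≈ 1.310; C ≈ 1.755; D ≈ 1.804; E ≈ 1.605.
golden ratio ≈ 1.618; option E is nearest (Δ 0.013).

E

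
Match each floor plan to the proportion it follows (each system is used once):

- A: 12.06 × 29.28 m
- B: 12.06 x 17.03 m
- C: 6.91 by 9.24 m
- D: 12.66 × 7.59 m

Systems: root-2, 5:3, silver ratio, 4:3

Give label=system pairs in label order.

A=silver ratio, B=root-2, C=4:3, D=5:3

Ratios: A ≈ 2.428; B ≈ 1.412; C ≈ 1.337; D ≈ 1.668.
Targets: root-2 ≈ 1.414; 5:3 ≈ 1.667; silver ratio ≈ 2.414; 4:3 ≈ 1.333.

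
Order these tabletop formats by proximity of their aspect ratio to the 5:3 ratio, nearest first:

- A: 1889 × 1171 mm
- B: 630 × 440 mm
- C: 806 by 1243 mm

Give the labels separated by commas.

A, C, B

A: 1889/1171 ≈ 1.613 → |1.613 − 1.667| = 0.054
B: 630/440 ≈ 1.432 → |1.432 − 1.667| = 0.235
C: 1243/806 ≈ 1.542 → |1.542 − 1.667| = 0.125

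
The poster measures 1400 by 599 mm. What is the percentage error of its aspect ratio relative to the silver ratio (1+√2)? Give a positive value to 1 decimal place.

Ratio = 1400 / 599 ≈ 2.3372.
Ideal silver ratio ≈ 2.4142. |2.3372 − 2.4142| / 2.4142 ≈ 3.19% → 3.2%.

3.2%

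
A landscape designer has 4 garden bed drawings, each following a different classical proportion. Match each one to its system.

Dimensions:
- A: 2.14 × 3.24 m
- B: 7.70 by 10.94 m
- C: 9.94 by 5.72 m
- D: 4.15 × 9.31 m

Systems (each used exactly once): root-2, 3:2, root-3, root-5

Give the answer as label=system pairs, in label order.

Ratios: A ≈ 1.514; B ≈ 1.421; C ≈ 1.738; D ≈ 2.243.
Targets: root-2 ≈ 1.414; 3:2 ≈ 1.500; root-3 ≈ 1.732; root-5 ≈ 2.236.

A=3:2, B=root-2, C=root-3, D=root-5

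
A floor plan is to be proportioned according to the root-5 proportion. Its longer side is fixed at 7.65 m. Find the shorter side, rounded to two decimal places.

3.42 m

root-5 ≈ 2.23607.
Shorter side = 7.65 ÷ 2.23607 ≈ 3.4212 → 3.42 m.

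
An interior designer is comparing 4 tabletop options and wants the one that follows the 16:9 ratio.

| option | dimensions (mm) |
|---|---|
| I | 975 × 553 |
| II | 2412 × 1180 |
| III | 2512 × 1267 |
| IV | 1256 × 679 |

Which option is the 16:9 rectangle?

Target 16:9 ≈ 1.778.
I: 1.763 (Δ0.015)  II: 2.044 (Δ0.266)  III: 1.983 (Δ0.205)  IV: 1.850 (Δ0.072)

I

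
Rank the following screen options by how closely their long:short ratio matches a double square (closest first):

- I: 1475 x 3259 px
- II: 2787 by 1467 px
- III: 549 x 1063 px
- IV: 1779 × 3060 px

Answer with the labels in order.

Ratios: I = 3259 / 1475 ≈ 2.209; II = 2787 / 1467 ≈ 1.900; III = 1063 / 549 ≈ 1.936; IV = 3060 / 1779 ≈ 1.720.
|Δ from 2.000|: I 0.209; II 0.100; III 0.064; IV 0.280.

III, II, I, IV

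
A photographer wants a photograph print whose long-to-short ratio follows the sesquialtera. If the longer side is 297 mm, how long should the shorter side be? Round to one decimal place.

3:2 = 1.50000.
Shorter side = 297 ÷ 1.50000 ≈ 198.000 → 198.0 mm.

198.0 mm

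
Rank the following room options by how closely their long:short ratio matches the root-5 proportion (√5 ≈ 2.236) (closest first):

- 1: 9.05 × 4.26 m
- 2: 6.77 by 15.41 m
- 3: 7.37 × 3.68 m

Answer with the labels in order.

2, 1, 3

Ratios: 1 = 9.05 / 4.26 ≈ 2.124; 2 = 15.41 / 6.77 ≈ 2.276; 3 = 7.37 / 3.68 ≈ 2.003.
|Δ from 2.236|: 1 0.112; 2 0.040; 3 0.233.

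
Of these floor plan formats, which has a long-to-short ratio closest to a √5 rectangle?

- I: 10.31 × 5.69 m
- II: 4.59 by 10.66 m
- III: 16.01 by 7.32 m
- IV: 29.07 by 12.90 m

Target root-5 ≈ 2.236.
I: 1.812 (Δ0.424)  II: 2.322 (Δ0.086)  III: 2.187 (Δ0.049)  IV: 2.253 (Δ0.017)

IV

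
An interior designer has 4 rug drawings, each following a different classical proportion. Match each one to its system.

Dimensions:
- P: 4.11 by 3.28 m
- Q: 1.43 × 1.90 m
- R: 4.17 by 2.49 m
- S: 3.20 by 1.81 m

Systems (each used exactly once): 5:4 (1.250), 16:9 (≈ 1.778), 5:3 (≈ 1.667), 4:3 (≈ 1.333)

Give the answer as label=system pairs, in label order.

Ratios: P ≈ 1.253; Q ≈ 1.329; R ≈ 1.675; S ≈ 1.768.
Targets: 5:4 ≈ 1.250; 16:9 ≈ 1.778; 5:3 ≈ 1.667; 4:3 ≈ 1.333.

P=5:4, Q=4:3, R=5:3, S=16:9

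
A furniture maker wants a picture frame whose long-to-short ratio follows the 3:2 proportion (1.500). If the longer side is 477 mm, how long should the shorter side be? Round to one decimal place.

3:2 = 1.50000.
Shorter side = 477 ÷ 1.50000 ≈ 318.000 → 318.0 mm.

318.0 mm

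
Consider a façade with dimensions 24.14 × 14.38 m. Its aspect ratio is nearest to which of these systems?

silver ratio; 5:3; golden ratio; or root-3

5:3

24.14/14.38 ≈ 1.679. Nearest candidates are 5:3 (1.667, off by 0.012) and root-3 (1.732, off by 0.053).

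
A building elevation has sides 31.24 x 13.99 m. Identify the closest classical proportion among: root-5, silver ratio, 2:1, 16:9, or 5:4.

root-5

Ratio = 31.24 / 13.99 ≈ 2.233.
Distances: root-5 2.236 (Δ 0.003); silver ratio 2.414 (Δ 0.181); 2:1 2.000 (Δ 0.233); 16:9 1.778 (Δ 0.455); 5:4 1.250 (Δ 0.983).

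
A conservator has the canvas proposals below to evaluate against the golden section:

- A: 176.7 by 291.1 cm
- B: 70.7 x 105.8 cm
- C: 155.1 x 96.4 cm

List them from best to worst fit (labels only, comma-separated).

C, A, B

A: 291.1/176.7 ≈ 1.647 → |1.647 − 1.618| = 0.029
B: 105.8/70.7 ≈ 1.496 → |1.496 − 1.618| = 0.122
C: 155.1/96.4 ≈ 1.609 → |1.609 − 1.618| = 0.009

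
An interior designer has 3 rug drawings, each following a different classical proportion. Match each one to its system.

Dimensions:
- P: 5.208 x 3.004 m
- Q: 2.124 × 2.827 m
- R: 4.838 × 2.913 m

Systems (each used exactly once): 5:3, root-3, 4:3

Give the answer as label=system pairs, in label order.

P=root-3, Q=4:3, R=5:3

Ratios: P ≈ 1.734; Q ≈ 1.331; R ≈ 1.661.
Targets: 5:3 ≈ 1.667; root-3 ≈ 1.732; 4:3 ≈ 1.333.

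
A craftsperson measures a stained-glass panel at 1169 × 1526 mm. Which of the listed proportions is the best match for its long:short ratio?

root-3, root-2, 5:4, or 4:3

Ratio = 1526 / 1169 ≈ 1.305.
Distances: root-3 1.732 (Δ 0.427); root-2 1.414 (Δ 0.109); 5:4 1.250 (Δ 0.055); 4:3 1.333 (Δ 0.028).

4:3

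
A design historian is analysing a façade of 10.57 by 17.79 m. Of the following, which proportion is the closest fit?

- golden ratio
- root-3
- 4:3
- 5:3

Ratio = 17.79 / 10.57 ≈ 1.683.
Distances: golden ratio 1.618 (Δ 0.065); root-3 1.732 (Δ 0.049); 4:3 1.333 (Δ 0.350); 5:3 1.667 (Δ 0.016).

5:3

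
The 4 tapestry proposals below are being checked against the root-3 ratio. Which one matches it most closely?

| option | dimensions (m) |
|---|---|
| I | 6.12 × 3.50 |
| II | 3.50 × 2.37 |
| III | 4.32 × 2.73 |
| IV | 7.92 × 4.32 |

Target root-3 ≈ 1.732.
I: 1.749 (Δ0.017)  II: 1.477 (Δ0.255)  III: 1.582 (Δ0.150)  IV: 1.833 (Δ0.101)

I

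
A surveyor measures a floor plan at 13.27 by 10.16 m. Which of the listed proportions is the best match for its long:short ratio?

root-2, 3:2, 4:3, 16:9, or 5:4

Ratio = 13.27 / 10.16 ≈ 1.306.
Distances: root-2 1.414 (Δ 0.108); 3:2 1.500 (Δ 0.194); 4:3 1.333 (Δ 0.027); 16:9 1.778 (Δ 0.472); 5:4 1.250 (Δ 0.056).

4:3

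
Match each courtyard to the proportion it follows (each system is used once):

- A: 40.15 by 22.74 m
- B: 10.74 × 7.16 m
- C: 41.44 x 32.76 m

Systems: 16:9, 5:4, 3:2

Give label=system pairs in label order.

A = 40.15/22.74 ≈ 1.766 → 16:9 (1.778)
B = 10.74/7.16 ≈ 1.500 → 3:2 (1.500)
C = 41.44/32.76 ≈ 1.265 → 5:4 (1.250)

A=16:9, B=3:2, C=5:4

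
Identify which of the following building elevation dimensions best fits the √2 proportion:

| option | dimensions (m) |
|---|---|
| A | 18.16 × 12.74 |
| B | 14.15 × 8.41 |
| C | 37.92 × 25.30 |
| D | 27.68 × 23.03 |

Ratios (long/short): A ≈ 1.425; B ≈ 1.683; C ≈ 1.499; D ≈ 1.202.
root-2 ≈ 1.414; option A is nearest (Δ 0.011).

A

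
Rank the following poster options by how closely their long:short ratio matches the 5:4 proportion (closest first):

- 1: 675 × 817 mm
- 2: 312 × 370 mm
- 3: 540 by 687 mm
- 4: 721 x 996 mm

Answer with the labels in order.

1: 817/675 ≈ 1.210 → |1.210 − 1.250| = 0.040
2: 370/312 ≈ 1.186 → |1.186 − 1.250| = 0.064
3: 687/540 ≈ 1.272 → |1.272 − 1.250| = 0.022
4: 996/721 ≈ 1.381 → |1.381 − 1.250| = 0.131

3, 1, 2, 4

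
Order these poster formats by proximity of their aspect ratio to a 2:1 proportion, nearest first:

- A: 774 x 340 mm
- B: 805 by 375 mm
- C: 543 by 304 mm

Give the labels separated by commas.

Ratios: A = 774 / 340 ≈ 2.276; B = 805 / 375 ≈ 2.147; C = 543 / 304 ≈ 1.786.
|Δ from 2.000|: A 0.276; B 0.147; C 0.214.

B, C, A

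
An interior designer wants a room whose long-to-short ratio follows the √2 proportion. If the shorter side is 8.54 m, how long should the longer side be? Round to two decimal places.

root-2 ≈ 1.41421.
Longer side = 8.54 × 1.41421 ≈ 12.0774 → 12.08 m.

12.08 m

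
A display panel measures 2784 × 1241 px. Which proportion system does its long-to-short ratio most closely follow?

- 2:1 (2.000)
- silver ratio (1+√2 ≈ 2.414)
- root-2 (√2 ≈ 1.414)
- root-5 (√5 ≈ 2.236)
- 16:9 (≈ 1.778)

root-5

Ratio = 2784 / 1241 ≈ 2.243.
Distances: 2:1 2.000 (Δ 0.243); silver ratio 2.414 (Δ 0.171); root-2 1.414 (Δ 0.829); root-5 2.236 (Δ 0.007); 16:9 1.778 (Δ 0.465).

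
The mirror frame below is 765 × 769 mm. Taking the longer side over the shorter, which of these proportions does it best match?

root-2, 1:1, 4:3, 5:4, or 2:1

Ratio = 769 / 765 ≈ 1.005.
Distances: root-2 1.414 (Δ 0.409); 1:1 1.000 (Δ 0.005); 4:3 1.333 (Δ 0.328); 5:4 1.250 (Δ 0.245); 2:1 2.000 (Δ 0.995).

1:1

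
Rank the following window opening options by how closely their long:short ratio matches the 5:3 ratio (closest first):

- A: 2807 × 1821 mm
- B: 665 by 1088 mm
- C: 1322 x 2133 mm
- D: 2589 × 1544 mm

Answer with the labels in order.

D, B, C, A

A: 2807/1821 ≈ 1.541 → |1.541 − 1.667| = 0.126
B: 1088/665 ≈ 1.636 → |1.636 − 1.667| = 0.031
C: 2133/1322 ≈ 1.613 → |1.613 − 1.667| = 0.054
D: 2589/1544 ≈ 1.677 → |1.677 − 1.667| = 0.010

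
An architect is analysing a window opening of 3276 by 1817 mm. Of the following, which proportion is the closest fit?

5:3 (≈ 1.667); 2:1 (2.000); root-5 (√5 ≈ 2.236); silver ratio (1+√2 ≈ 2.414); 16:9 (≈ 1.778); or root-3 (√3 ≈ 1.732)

16:9

Ratio = 3276 / 1817 ≈ 1.803.
Distances: 5:3 1.667 (Δ 0.136); 2:1 2.000 (Δ 0.197); root-5 2.236 (Δ 0.433); silver ratio 2.414 (Δ 0.611); 16:9 1.778 (Δ 0.025); root-3 1.732 (Δ 0.071).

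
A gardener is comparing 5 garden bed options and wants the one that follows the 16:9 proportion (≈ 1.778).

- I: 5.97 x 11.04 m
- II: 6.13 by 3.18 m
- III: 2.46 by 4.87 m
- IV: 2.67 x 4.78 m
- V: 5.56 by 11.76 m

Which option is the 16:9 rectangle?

Ratios (long/short): I ≈ 1.849; II ≈ 1.928; III ≈ 1.980; IV ≈ 1.790; V ≈ 2.115.
16:9 ≈ 1.778; option IV is nearest (Δ 0.012).

IV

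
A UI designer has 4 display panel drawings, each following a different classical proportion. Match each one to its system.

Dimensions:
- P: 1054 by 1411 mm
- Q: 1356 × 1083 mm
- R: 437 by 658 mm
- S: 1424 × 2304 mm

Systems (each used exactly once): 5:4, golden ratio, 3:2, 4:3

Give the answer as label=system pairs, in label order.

Ratios: P ≈ 1.339; Q ≈ 1.252; R ≈ 1.506; S ≈ 1.618.
Targets: 5:4 ≈ 1.250; golden ratio ≈ 1.618; 3:2 ≈ 1.500; 4:3 ≈ 1.333.

P=4:3, Q=5:4, R=3:2, S=golden ratio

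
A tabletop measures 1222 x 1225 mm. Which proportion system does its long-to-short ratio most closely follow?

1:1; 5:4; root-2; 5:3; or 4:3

1225/1222 ≈ 1.002. Nearest candidates are 1:1 (1.000, off by 0.002) and 5:4 (1.250, off by 0.248).

1:1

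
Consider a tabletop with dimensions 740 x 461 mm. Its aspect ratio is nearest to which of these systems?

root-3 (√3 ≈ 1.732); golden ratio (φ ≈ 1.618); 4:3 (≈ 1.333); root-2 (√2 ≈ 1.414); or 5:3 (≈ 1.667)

golden ratio

Ratio = 740 / 461 ≈ 1.605.
Distances: root-3 1.732 (Δ 0.127); golden ratio 1.618 (Δ 0.013); 4:3 1.333 (Δ 0.272); root-2 1.414 (Δ 0.191); 5:3 1.667 (Δ 0.062).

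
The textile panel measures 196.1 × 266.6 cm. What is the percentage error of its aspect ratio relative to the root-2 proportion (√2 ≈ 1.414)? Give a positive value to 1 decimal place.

Ratio = 266.6 / 196.1 ≈ 1.3595.
Ideal root-2 ≈ 1.4142. |1.3595 − 1.4142| / 1.4142 ≈ 3.87% → 3.9%.

3.9%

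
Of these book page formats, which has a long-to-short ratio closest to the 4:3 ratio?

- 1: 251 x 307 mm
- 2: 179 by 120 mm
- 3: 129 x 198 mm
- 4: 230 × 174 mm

4

Target 4:3 ≈ 1.333.
1: 1.223 (Δ0.110)  2: 1.492 (Δ0.159)  3: 1.535 (Δ0.202)  4: 1.322 (Δ0.011)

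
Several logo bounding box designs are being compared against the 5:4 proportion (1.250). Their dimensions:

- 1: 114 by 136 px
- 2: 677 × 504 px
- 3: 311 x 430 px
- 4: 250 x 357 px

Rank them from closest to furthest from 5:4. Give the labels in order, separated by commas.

1, 2, 3, 4

Ratios: 1 = 136 / 114 ≈ 1.193; 2 = 677 / 504 ≈ 1.343; 3 = 430 / 311 ≈ 1.383; 4 = 357 / 250 ≈ 1.428.
|Δ from 1.250|: 1 0.057; 2 0.093; 3 0.133; 4 0.178.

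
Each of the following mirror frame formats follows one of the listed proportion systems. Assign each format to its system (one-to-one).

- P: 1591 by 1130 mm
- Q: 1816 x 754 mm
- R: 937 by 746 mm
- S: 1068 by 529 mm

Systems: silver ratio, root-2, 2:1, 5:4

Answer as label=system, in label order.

P=root-2, Q=silver ratio, R=5:4, S=2:1

P = 1591/1130 ≈ 1.408 → root-2 (1.414)
Q = 1816/754 ≈ 2.408 → silver ratio (2.414)
R = 937/746 ≈ 1.256 → 5:4 (1.250)
S = 1068/529 ≈ 2.019 → 2:1 (2.000)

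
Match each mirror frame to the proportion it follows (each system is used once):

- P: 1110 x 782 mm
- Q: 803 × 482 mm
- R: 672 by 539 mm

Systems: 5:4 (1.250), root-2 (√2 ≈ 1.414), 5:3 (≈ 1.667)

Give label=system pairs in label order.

Ratios: P ≈ 1.419; Q ≈ 1.666; R ≈ 1.247.
Targets: 5:4 ≈ 1.250; root-2 ≈ 1.414; 5:3 ≈ 1.667.

P=root-2, Q=5:3, R=5:4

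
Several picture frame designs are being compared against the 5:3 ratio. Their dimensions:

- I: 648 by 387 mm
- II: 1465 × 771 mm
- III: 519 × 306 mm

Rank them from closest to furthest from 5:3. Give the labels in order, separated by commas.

Ratios: I = 648 / 387 ≈ 1.674; II = 1465 / 771 ≈ 1.900; III = 519 / 306 ≈ 1.696.
|Δ from 1.667|: I 0.007; II 0.233; III 0.029.

I, III, II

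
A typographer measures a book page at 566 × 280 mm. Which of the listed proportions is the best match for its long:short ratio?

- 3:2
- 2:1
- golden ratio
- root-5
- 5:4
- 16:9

2:1

566/280 ≈ 2.021. Nearest candidates are 2:1 (2.000, off by 0.021) and root-5 (2.236, off by 0.215).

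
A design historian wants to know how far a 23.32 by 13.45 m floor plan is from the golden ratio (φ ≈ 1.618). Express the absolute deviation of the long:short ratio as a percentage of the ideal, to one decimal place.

7.2%

Ratio = 23.32 / 13.45 ≈ 1.7338.
Ideal golden ratio ≈ 1.6180. |1.7338 − 1.6180| / 1.6180 ≈ 7.16% → 7.2%.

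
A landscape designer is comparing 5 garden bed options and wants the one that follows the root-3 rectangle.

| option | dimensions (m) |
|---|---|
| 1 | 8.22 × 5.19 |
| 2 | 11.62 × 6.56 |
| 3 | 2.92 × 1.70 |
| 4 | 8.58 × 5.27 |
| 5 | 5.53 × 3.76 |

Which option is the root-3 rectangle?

Ratios (long/short): 1 ≈ 1.584; 2 ≈ 1.771; 3 ≈ 1.718; 4 ≈ 1.628; 5 ≈ 1.471.
root-3 ≈ 1.732; option 3 is nearest (Δ 0.014).

3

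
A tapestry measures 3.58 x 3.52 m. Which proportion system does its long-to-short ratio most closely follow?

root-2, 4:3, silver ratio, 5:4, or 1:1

1:1

Ratio = 3.58 / 3.52 ≈ 1.017.
Distances: root-2 1.414 (Δ 0.397); 4:3 1.333 (Δ 0.316); silver ratio 2.414 (Δ 1.397); 5:4 1.250 (Δ 0.233); 1:1 1.000 (Δ 0.017).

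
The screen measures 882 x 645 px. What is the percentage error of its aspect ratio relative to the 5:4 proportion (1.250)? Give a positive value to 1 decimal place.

Ratio = 882 / 645 ≈ 1.3674.
Ideal 5:4 = 1.2500. |1.3674 − 1.2500| / 1.2500 ≈ 9.39% → 9.4%.

9.4%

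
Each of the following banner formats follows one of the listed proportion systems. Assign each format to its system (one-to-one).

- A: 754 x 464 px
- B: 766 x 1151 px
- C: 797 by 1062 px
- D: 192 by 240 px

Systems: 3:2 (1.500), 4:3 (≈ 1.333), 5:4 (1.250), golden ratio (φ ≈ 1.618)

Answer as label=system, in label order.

Ratios: A ≈ 1.625; B ≈ 1.503; C ≈ 1.332; D ≈ 1.250.
Targets: 3:2 ≈ 1.500; 4:3 ≈ 1.333; 5:4 ≈ 1.250; golden ratio ≈ 1.618.

A=golden ratio, B=3:2, C=4:3, D=5:4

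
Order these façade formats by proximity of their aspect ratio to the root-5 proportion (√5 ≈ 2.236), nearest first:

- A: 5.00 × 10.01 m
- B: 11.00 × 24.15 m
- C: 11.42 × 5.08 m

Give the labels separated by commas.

A: 10.01/5.00 ≈ 2.002 → |2.002 − 2.236| = 0.234
B: 24.15/11.00 ≈ 2.195 → |2.195 − 2.236| = 0.041
C: 11.42/5.08 ≈ 2.248 → |2.248 − 2.236| = 0.012

C, B, A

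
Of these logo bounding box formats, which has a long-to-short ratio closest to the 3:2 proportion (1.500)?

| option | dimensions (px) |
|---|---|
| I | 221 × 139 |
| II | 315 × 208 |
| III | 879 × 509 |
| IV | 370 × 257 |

II

Target 3:2 ≈ 1.500.
I: 1.590 (Δ0.090)  II: 1.514 (Δ0.014)  III: 1.727 (Δ0.227)  IV: 1.440 (Δ0.060)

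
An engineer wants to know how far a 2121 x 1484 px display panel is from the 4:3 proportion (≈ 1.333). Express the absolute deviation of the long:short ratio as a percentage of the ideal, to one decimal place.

7.2%

Ratio = 2121 / 1484 ≈ 1.4292.
Ideal 4:3 ≈ 1.3333. |1.4292 − 1.3333| / 1.3333 ≈ 7.19% → 7.2%.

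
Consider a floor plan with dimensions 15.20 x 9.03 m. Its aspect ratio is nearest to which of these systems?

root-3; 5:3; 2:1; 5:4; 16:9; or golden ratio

5:3

Ratio = 15.20 / 9.03 ≈ 1.683.
Distances: root-3 1.732 (Δ 0.049); 5:3 1.667 (Δ 0.016); 2:1 2.000 (Δ 0.317); 5:4 1.250 (Δ 0.433); 16:9 1.778 (Δ 0.095); golden ratio 1.618 (Δ 0.065).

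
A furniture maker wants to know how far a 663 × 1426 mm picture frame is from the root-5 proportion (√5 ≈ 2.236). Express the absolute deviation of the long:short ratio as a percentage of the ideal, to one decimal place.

3.8%

Ratio = 1426 / 663 ≈ 2.1508.
Ideal root-5 ≈ 2.2361. |2.1508 − 2.2361| / 2.2361 ≈ 3.81% → 3.8%.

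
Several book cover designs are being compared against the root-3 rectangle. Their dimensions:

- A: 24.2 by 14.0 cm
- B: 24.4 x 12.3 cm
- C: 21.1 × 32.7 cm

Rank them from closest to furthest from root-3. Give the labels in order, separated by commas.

A: 24.2/14.0 ≈ 1.729 → |1.729 − 1.732| = 0.003
B: 24.4/12.3 ≈ 1.984 → |1.984 − 1.732| = 0.252
C: 32.7/21.1 ≈ 1.550 → |1.550 − 1.732| = 0.182

A, C, B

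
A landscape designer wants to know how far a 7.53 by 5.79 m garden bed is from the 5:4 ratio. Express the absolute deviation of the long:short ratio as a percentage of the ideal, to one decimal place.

4.0%

Ratio = 7.53 / 5.79 ≈ 1.3005.
Ideal 5:4 = 1.2500. |1.3005 − 1.2500| / 1.2500 ≈ 4.04% → 4.0%.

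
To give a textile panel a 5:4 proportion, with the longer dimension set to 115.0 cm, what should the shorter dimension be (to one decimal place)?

92.0 cm

5:4 = 1.25000.
Shorter side = 115.0 ÷ 1.25000 ≈ 92.000 → 92.0 cm.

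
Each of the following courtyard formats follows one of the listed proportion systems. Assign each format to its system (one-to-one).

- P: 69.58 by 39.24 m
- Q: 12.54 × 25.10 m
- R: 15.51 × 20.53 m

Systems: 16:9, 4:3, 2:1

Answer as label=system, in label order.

P = 69.58/39.24 ≈ 1.773 → 16:9 (1.778)
Q = 25.10/12.54 ≈ 2.002 → 2:1 (2.000)
R = 20.53/15.51 ≈ 1.324 → 4:3 (1.333)

P=16:9, Q=2:1, R=4:3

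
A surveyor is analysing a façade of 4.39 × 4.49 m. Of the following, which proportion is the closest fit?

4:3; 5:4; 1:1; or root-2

Ratio = 4.49 / 4.39 ≈ 1.023.
Distances: 4:3 1.333 (Δ 0.310); 5:4 1.250 (Δ 0.227); 1:1 1.000 (Δ 0.023); root-2 1.414 (Δ 0.391).

1:1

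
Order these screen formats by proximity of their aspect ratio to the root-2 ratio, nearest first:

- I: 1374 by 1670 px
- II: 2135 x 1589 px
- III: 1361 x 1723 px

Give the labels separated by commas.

I: 1670/1374 ≈ 1.215 → |1.215 − 1.414| = 0.199
II: 2135/1589 ≈ 1.344 → |1.344 − 1.414| = 0.070
III: 1723/1361 ≈ 1.266 → |1.266 − 1.414| = 0.148

II, III, I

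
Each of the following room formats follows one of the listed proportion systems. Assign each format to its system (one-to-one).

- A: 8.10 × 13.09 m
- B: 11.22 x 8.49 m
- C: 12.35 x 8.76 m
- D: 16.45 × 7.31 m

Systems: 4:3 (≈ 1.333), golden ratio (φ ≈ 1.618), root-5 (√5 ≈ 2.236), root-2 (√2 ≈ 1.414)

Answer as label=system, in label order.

Ratios: A ≈ 1.616; B ≈ 1.322; C ≈ 1.410; D ≈ 2.250.
Targets: 4:3 ≈ 1.333; golden ratio ≈ 1.618; root-5 ≈ 2.236; root-2 ≈ 1.414.

A=golden ratio, B=4:3, C=root-2, D=root-5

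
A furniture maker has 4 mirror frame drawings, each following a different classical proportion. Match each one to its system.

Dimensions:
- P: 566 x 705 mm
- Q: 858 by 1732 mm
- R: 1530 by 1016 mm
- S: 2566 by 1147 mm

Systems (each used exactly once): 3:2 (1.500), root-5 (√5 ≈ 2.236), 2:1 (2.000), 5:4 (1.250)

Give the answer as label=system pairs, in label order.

P=5:4, Q=2:1, R=3:2, S=root-5

Ratios: P ≈ 1.246; Q ≈ 2.019; R ≈ 1.506; S ≈ 2.237.
Targets: 3:2 ≈ 1.500; root-5 ≈ 2.236; 2:1 ≈ 2.000; 5:4 ≈ 1.250.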